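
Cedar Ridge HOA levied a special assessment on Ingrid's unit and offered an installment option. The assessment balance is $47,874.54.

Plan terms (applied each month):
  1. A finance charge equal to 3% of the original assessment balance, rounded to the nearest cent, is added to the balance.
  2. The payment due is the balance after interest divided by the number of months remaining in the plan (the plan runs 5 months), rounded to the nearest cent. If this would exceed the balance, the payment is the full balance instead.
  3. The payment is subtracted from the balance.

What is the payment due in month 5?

Month 1: opening $47,874.54; interest $1,436.24 → $49,310.78; payment $9,862.16; balance $39,448.62
Month 2: opening $39,448.62; interest $1,436.24 → $40,884.86; payment $10,221.22; balance $30,663.64
Month 3: opening $30,663.64; interest $1,436.24 → $32,099.88; payment $10,699.96; balance $21,399.92
Month 4: opening $21,399.92; interest $1,436.24 → $22,836.16; payment $11,418.08; balance $11,418.08
Month 5: opening $11,418.08; interest $1,436.24 → $12,854.32; payment $12,854.32; balance $0.00

$12,854.32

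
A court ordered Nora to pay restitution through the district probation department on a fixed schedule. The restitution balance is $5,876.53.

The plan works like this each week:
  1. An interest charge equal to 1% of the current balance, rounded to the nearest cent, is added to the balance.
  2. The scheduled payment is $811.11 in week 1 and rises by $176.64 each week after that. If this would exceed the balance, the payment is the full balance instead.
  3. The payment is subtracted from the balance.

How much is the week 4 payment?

$1,341.03

Week 1: $5,876.53 +$58.77 interest = $5,935.30; pay $811.11 → $5,124.19
Week 2: $5,124.19 +$51.24 interest = $5,175.43; pay $987.75 → $4,187.68
Week 3: $4,187.68 +$41.88 interest = $4,229.56; pay $1,164.39 → $3,065.17
Week 4: $3,065.17 +$30.65 interest = $3,095.82; pay $1,341.03 → $1,754.79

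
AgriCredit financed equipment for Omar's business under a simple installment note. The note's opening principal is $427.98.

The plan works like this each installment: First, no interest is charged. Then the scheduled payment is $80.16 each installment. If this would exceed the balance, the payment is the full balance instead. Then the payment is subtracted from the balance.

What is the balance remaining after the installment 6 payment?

$0.00

Installment 1: opening $427.98; payment $80.16; balance $347.82
Installment 2: opening $347.82; payment $80.16; balance $267.66
Installment 3: opening $267.66; payment $80.16; balance $187.50
Installment 4: opening $187.50; payment $80.16; balance $107.34
Installment 5: opening $107.34; payment $80.16; balance $27.18
Installment 6: opening $27.18; payment $27.18; balance $0.00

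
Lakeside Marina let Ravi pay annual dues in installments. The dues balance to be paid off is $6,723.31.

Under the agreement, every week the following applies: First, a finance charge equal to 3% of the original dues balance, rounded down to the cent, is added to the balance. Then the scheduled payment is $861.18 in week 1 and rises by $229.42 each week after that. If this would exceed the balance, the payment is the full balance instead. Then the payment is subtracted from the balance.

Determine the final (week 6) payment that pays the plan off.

# | Opening | Interest | Payment | End bal
1 | $6,723.31 | $201.69 | $861.18 | $6,063.82
2 | $6,063.82 | $201.69 | $1,090.60 | $5,174.91
3 | $5,174.91 | $201.69 | $1,320.02 | $4,056.58
4 | $4,056.58 | $201.69 | $1,549.44 | $2,708.83
5 | $2,708.83 | $201.69 | $1,778.86 | $1,131.66
6 | $1,131.66 | $201.69 | $1,333.35 | $0.00

$1,333.35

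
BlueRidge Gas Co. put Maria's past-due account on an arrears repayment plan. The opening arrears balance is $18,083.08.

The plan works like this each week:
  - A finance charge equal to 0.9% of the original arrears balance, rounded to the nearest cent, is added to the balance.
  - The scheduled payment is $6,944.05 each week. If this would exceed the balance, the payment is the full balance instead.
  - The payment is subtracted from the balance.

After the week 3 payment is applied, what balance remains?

$0.00

Week 1: $18,083.08 +$162.75 interest = $18,245.83; pay $6,944.05 → $11,301.78
Week 2: $11,301.78 +$162.75 interest = $11,464.53; pay $6,944.05 → $4,520.48
Week 3: $4,520.48 +$162.75 interest = $4,683.23; pay $4,683.23 → $0.00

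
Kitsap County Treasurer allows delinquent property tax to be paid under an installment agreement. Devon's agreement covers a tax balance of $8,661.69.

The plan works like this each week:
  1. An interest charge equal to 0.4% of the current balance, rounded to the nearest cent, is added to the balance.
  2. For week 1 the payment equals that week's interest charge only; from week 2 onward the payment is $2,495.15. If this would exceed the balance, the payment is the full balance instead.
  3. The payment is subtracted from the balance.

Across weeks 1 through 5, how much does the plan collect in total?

$8,775.71

# | Opening | Interest | Payment | End bal
1 | $8,661.69 | $34.65 | $34.65 | $8,661.69
2 | $8,661.69 | $34.65 | $2,495.15 | $6,201.19
3 | $6,201.19 | $24.80 | $2,495.15 | $3,730.84
4 | $3,730.84 | $14.92 | $2,495.15 | $1,250.61
5 | $1,250.61 | $5.00 | $1,255.61 | $0.00
Total paid: $8,775.71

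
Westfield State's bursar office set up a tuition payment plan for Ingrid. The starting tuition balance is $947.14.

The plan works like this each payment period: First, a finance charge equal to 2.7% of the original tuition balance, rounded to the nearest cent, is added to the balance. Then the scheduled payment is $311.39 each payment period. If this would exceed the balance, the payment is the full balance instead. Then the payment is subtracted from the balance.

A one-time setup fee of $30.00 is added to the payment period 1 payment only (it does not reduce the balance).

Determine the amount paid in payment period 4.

Payment period 1: opening $947.14; interest $25.57 → $972.71; payment $311.39 (+ $30.00 fee); balance $661.32
Payment period 2: opening $661.32; interest $25.57 → $686.89; payment $311.39; balance $375.50
Payment period 3: opening $375.50; interest $25.57 → $401.07; payment $311.39; balance $89.68
Payment period 4: opening $89.68; interest $25.57 → $115.25; payment $115.25; balance $0.00

$115.25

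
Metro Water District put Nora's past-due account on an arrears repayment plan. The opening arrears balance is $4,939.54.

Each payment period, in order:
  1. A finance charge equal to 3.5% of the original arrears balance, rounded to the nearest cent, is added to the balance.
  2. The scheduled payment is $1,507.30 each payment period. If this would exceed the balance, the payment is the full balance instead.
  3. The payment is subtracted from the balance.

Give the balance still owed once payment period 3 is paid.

# | Opening | Interest | Payment | End bal
1 | $4,939.54 | $172.88 | $1,507.30 | $3,605.12
2 | $3,605.12 | $172.88 | $1,507.30 | $2,270.70
3 | $2,270.70 | $172.88 | $1,507.30 | $936.28

$936.28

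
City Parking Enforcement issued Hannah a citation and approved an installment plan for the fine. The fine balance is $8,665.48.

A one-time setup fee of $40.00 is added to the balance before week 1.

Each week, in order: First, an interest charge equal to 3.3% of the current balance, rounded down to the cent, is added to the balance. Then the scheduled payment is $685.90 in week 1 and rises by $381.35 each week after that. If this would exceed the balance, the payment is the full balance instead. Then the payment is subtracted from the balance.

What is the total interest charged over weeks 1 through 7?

$1,263.70

Week 1: opening $8,705.48; interest $287.28 → $8,992.76; payment $685.90; balance $8,306.86
Week 2: opening $8,306.86; interest $274.12 → $8,580.98; payment $1,067.25; balance $7,513.73
Week 3: opening $7,513.73; interest $247.95 → $7,761.68; payment $1,448.60; balance $6,313.08
Week 4: opening $6,313.08; interest $208.33 → $6,521.41; payment $1,829.95; balance $4,691.46
Week 5: opening $4,691.46; interest $154.81 → $4,846.27; payment $2,211.30; balance $2,634.97
Week 6: opening $2,634.97; interest $86.95 → $2,721.92; payment $2,592.65; balance $129.27
Week 7: opening $129.27; interest $4.26 → $133.53; payment $133.53; balance $0.00
Total interest: $287.28 + $274.12 + $247.95 + $208.33 + $154.81 + $86.95 + $4.26 = $1,263.70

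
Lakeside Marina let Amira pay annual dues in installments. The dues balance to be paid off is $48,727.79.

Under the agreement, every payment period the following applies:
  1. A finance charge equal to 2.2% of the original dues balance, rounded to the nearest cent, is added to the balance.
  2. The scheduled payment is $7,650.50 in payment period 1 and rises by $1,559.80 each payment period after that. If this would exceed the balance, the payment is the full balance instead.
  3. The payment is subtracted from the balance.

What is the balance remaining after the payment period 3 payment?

$24,312.92

Payment period 1: opening $48,727.79; interest $1,072.01 → $49,799.80; payment $7,650.50; balance $42,149.30
Payment period 2: opening $42,149.30; interest $1,072.01 → $43,221.31; payment $9,210.30; balance $34,011.01
Payment period 3: opening $34,011.01; interest $1,072.01 → $35,083.02; payment $10,770.10; balance $24,312.92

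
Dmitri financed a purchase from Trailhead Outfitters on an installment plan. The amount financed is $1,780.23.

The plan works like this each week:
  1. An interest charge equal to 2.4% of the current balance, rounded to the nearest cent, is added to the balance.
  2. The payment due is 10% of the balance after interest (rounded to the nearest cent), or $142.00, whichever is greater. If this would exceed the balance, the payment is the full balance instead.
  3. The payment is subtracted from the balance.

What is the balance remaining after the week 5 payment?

$1,173.07

# | Opening | Interest | Payment | End bal
1 | $1,780.23 | $42.73 | $182.30 | $1,640.66
2 | $1,640.66 | $39.38 | $168.00 | $1,512.04
3 | $1,512.04 | $36.29 | $154.83 | $1,393.50
4 | $1,393.50 | $33.44 | $142.69 | $1,284.25
5 | $1,284.25 | $30.82 | $142.00 | $1,173.07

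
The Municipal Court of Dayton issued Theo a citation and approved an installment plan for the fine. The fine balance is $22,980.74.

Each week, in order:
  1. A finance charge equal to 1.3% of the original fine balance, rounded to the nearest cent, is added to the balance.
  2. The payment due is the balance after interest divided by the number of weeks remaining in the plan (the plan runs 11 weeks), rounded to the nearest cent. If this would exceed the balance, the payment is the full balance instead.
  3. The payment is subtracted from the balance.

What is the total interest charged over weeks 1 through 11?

$3,286.25

Week 1: $22,980.74 +$298.75 interest = $23,279.49; pay $2,116.32 → $21,163.17
Week 2: $21,163.17 +$298.75 interest = $21,461.92; pay $2,146.19 → $19,315.73
Week 3: $19,315.73 +$298.75 interest = $19,614.48; pay $2,179.39 → $17,435.09
Week 4: $17,435.09 +$298.75 interest = $17,733.84; pay $2,216.73 → $15,517.11
Week 5: $15,517.11 +$298.75 interest = $15,815.86; pay $2,259.41 → $13,556.45
Week 6: $13,556.45 +$298.75 interest = $13,855.20; pay $2,309.20 → $11,546.00
Week 7: $11,546.00 +$298.75 interest = $11,844.75; pay $2,368.95 → $9,475.80
Week 8: $9,475.80 +$298.75 interest = $9,774.55; pay $2,443.64 → $7,330.91
Week 9: $7,330.91 +$298.75 interest = $7,629.66; pay $2,543.22 → $5,086.44
Week 10: $5,086.44 +$298.75 interest = $5,385.19; pay $2,692.60 → $2,692.59
Week 11: $2,692.59 +$298.75 interest = $2,991.34; pay $2,991.34 → $0.00
Total interest: $298.75 + $298.75 + $298.75 + $298.75 + $298.75 + $298.75 + $298.75 + $298.75 + $298.75 + $298.75 + $298.75 = $3,286.25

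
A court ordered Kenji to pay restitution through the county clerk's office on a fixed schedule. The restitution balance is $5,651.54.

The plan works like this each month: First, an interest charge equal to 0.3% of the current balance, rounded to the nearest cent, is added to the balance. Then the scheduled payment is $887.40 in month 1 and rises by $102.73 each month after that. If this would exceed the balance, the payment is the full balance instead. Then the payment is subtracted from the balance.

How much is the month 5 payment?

$1,298.32

# | Opening | Interest | Payment | End bal
1 | $5,651.54 | $16.95 | $887.40 | $4,781.09
2 | $4,781.09 | $14.34 | $990.13 | $3,805.30
3 | $3,805.30 | $11.42 | $1,092.86 | $2,723.86
4 | $2,723.86 | $8.17 | $1,195.59 | $1,536.44
5 | $1,536.44 | $4.61 | $1,298.32 | $242.73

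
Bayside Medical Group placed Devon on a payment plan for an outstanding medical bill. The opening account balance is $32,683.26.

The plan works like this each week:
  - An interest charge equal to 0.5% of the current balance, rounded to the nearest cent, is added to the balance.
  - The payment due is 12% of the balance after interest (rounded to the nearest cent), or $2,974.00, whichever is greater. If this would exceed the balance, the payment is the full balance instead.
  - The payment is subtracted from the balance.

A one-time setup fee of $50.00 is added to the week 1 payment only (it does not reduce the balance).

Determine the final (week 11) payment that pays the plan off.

$2,290.26

Week 1: $32,683.26 +$163.42 interest = $32,846.68; pay $3,941.60 (+ $50.00 fee) → $28,905.08
Week 2: $28,905.08 +$144.53 interest = $29,049.61; pay $3,485.95 → $25,563.66
Week 3: $25,563.66 +$127.82 interest = $25,691.48; pay $3,082.98 → $22,608.50
Week 4: $22,608.50 +$113.04 interest = $22,721.54; pay $2,974.00 → $19,747.54
Week 5: $19,747.54 +$98.74 interest = $19,846.28; pay $2,974.00 → $16,872.28
Week 6: $16,872.28 +$84.36 interest = $16,956.64; pay $2,974.00 → $13,982.64
Week 7: $13,982.64 +$69.91 interest = $14,052.55; pay $2,974.00 → $11,078.55
Week 8: $11,078.55 +$55.39 interest = $11,133.94; pay $2,974.00 → $8,159.94
Week 9: $8,159.94 +$40.80 interest = $8,200.74; pay $2,974.00 → $5,226.74
Week 10: $5,226.74 +$26.13 interest = $5,252.87; pay $2,974.00 → $2,278.87
Week 11: $2,278.87 +$11.39 interest = $2,290.26; pay $2,290.26 → $0.00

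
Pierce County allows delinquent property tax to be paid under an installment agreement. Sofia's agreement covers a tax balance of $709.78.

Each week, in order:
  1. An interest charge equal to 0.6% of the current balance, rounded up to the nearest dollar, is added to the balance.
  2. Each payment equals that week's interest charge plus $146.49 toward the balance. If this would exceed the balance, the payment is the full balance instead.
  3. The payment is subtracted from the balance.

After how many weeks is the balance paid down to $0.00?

Week 1: $709.78 +$5.00 interest = $714.78; pay $151.49 → $563.29
Week 2: $563.29 +$4.00 interest = $567.29; pay $150.49 → $416.80
Week 3: $416.80 +$3.00 interest = $419.80; pay $149.49 → $270.31
Week 4: $270.31 +$2.00 interest = $272.31; pay $148.49 → $123.82
Week 5: $123.82 +$1.00 interest = $124.82; pay $124.82 → $0.00
Balance reaches $0.00 in week 5.

5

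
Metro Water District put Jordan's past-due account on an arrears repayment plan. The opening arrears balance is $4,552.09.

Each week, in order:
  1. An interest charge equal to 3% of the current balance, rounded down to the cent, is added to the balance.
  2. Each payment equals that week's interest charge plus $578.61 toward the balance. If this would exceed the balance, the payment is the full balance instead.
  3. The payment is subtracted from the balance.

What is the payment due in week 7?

Week 1: opening $4,552.09; interest $136.56 → $4,688.65; payment $715.17; balance $3,973.48
Week 2: opening $3,973.48; interest $119.20 → $4,092.68; payment $697.81; balance $3,394.87
Week 3: opening $3,394.87; interest $101.84 → $3,496.71; payment $680.45; balance $2,816.26
Week 4: opening $2,816.26; interest $84.48 → $2,900.74; payment $663.09; balance $2,237.65
Week 5: opening $2,237.65; interest $67.12 → $2,304.77; payment $645.73; balance $1,659.04
Week 6: opening $1,659.04; interest $49.77 → $1,708.81; payment $628.38; balance $1,080.43
Week 7: opening $1,080.43; interest $32.41 → $1,112.84; payment $611.02; balance $501.82

$611.02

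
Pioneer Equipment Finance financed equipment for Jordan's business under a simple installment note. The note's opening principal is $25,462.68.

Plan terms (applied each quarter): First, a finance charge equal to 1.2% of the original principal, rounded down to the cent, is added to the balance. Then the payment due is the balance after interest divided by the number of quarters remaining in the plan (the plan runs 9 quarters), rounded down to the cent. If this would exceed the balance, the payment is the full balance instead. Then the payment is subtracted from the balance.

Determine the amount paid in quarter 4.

Quarter 1: opening $25,462.68; interest $305.55 → $25,768.23; payment $2,863.13; balance $22,905.10
Quarter 2: opening $22,905.10; interest $305.55 → $23,210.65; payment $2,901.33; balance $20,309.32
Quarter 3: opening $20,309.32; interest $305.55 → $20,614.87; payment $2,944.98; balance $17,669.89
Quarter 4: opening $17,669.89; interest $305.55 → $17,975.44; payment $2,995.90; balance $14,979.54

$2,995.90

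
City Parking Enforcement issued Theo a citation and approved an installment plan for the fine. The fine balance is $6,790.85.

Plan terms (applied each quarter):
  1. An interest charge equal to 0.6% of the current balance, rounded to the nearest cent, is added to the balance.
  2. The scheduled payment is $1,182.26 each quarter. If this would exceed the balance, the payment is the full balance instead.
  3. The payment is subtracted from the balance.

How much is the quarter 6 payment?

Quarter 1: opening $6,790.85; interest $40.75 → $6,831.60; payment $1,182.26; balance $5,649.34
Quarter 2: opening $5,649.34; interest $33.90 → $5,683.24; payment $1,182.26; balance $4,500.98
Quarter 3: opening $4,500.98; interest $27.01 → $4,527.99; payment $1,182.26; balance $3,345.73
Quarter 4: opening $3,345.73; interest $20.07 → $3,365.80; payment $1,182.26; balance $2,183.54
Quarter 5: opening $2,183.54; interest $13.10 → $2,196.64; payment $1,182.26; balance $1,014.38
Quarter 6: opening $1,014.38; interest $6.09 → $1,020.47; payment $1,020.47; balance $0.00

$1,020.47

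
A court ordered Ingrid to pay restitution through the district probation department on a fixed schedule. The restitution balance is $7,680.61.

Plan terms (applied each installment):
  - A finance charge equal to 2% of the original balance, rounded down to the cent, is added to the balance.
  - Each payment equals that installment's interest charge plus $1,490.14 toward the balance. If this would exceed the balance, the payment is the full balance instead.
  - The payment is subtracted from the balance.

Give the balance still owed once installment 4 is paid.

# | Opening | Interest | Payment | End bal
1 | $7,680.61 | $153.61 | $1,643.75 | $6,190.47
2 | $6,190.47 | $153.61 | $1,643.75 | $4,700.33
3 | $4,700.33 | $153.61 | $1,643.75 | $3,210.19
4 | $3,210.19 | $153.61 | $1,643.75 | $1,720.05

$1,720.05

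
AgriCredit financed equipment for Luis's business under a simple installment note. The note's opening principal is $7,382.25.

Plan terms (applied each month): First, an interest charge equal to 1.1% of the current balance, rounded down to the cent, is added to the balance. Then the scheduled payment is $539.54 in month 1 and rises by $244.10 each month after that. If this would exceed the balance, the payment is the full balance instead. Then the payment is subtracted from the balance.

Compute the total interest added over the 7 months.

# | Opening | Interest | Payment | End bal
1 | $7,382.25 | $81.20 | $539.54 | $6,923.91
2 | $6,923.91 | $76.16 | $783.64 | $6,216.43
3 | $6,216.43 | $68.38 | $1,027.74 | $5,257.07
4 | $5,257.07 | $57.82 | $1,271.84 | $4,043.05
5 | $4,043.05 | $44.47 | $1,515.94 | $2,571.58
6 | $2,571.58 | $28.28 | $1,760.04 | $839.82
7 | $839.82 | $9.23 | $849.05 | $0.00
Total interest: $81.20 + $76.16 + $68.38 + $57.82 + $44.47 + $28.28 + $9.23 = $365.54

$365.54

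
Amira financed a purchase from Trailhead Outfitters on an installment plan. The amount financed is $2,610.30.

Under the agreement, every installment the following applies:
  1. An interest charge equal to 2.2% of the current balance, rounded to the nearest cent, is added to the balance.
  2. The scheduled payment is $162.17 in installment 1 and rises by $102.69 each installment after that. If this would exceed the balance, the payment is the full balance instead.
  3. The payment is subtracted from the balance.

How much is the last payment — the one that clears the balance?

Installment 1: opening $2,610.30; interest $57.43 → $2,667.73; payment $162.17; balance $2,505.56
Installment 2: opening $2,505.56; interest $55.12 → $2,560.68; payment $264.86; balance $2,295.82
Installment 3: opening $2,295.82; interest $50.51 → $2,346.33; payment $367.55; balance $1,978.78
Installment 4: opening $1,978.78; interest $43.53 → $2,022.31; payment $470.24; balance $1,552.07
Installment 5: opening $1,552.07; interest $34.15 → $1,586.22; payment $572.93; balance $1,013.29
Installment 6: opening $1,013.29; interest $22.29 → $1,035.58; payment $675.62; balance $359.96
Installment 7: opening $359.96; interest $7.92 → $367.88; payment $367.88; balance $0.00

$367.88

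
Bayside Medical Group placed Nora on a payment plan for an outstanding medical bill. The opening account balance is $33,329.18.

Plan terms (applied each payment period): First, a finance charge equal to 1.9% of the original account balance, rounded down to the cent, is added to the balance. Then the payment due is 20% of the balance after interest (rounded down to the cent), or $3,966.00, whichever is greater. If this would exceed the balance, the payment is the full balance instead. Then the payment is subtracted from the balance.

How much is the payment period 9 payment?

Payment period 1: opening $33,329.18; interest $633.25 → $33,962.43; payment $6,792.48; balance $27,169.95
Payment period 2: opening $27,169.95; interest $633.25 → $27,803.20; payment $5,560.64; balance $22,242.56
Payment period 3: opening $22,242.56; interest $633.25 → $22,875.81; payment $4,575.16; balance $18,300.65
Payment period 4: opening $18,300.65; interest $633.25 → $18,933.90; payment $3,966.00; balance $14,967.90
Payment period 5: opening $14,967.90; interest $633.25 → $15,601.15; payment $3,966.00; balance $11,635.15
Payment period 6: opening $11,635.15; interest $633.25 → $12,268.40; payment $3,966.00; balance $8,302.40
Payment period 7: opening $8,302.40; interest $633.25 → $8,935.65; payment $3,966.00; balance $4,969.65
Payment period 8: opening $4,969.65; interest $633.25 → $5,602.90; payment $3,966.00; balance $1,636.90
Payment period 9: opening $1,636.90; interest $633.25 → $2,270.15; payment $2,270.15; balance $0.00

$2,270.15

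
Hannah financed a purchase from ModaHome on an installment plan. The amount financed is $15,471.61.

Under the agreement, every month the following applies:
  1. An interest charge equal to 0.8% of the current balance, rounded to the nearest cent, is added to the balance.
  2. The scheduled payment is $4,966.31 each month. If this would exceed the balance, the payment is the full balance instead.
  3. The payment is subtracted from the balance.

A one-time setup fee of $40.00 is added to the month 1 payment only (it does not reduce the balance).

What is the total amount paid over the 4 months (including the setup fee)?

Month 1: opening $15,471.61; interest $123.77 → $15,595.38; payment $4,966.31 (+ $40.00 fee); balance $10,629.07
Month 2: opening $10,629.07; interest $85.03 → $10,714.10; payment $4,966.31; balance $5,747.79
Month 3: opening $5,747.79; interest $45.98 → $5,793.77; payment $4,966.31; balance $827.46
Month 4: opening $827.46; interest $6.62 → $834.08; payment $834.08; balance $0.00
Total paid: $15,773.01

$15,773.01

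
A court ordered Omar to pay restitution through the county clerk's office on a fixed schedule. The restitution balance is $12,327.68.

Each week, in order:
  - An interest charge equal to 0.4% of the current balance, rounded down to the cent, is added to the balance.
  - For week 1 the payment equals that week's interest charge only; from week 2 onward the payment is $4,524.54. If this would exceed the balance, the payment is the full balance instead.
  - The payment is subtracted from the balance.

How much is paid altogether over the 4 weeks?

Week 1: $12,327.68 +$49.31 interest = $12,376.99; pay $49.31 → $12,327.68
Week 2: $12,327.68 +$49.31 interest = $12,376.99; pay $4,524.54 → $7,852.45
Week 3: $7,852.45 +$31.40 interest = $7,883.85; pay $4,524.54 → $3,359.31
Week 4: $3,359.31 +$13.43 interest = $3,372.74; pay $3,372.74 → $0.00
Total paid: $12,471.13

$12,471.13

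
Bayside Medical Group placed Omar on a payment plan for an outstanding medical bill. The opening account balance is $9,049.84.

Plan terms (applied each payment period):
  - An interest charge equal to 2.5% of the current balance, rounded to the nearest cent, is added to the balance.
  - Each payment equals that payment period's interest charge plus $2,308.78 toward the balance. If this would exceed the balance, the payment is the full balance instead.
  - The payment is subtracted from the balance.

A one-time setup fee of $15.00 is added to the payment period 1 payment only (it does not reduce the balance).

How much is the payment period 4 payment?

$2,176.59

# | Opening | Interest | Payment | Fee | End bal
1 | $9,049.84 | $226.25 | $2,535.03 | $15.00 | $6,741.06
2 | $6,741.06 | $168.53 | $2,477.31 | — | $4,432.28
3 | $4,432.28 | $110.81 | $2,419.59 | — | $2,123.50
4 | $2,123.50 | $53.09 | $2,176.59 | — | $0.00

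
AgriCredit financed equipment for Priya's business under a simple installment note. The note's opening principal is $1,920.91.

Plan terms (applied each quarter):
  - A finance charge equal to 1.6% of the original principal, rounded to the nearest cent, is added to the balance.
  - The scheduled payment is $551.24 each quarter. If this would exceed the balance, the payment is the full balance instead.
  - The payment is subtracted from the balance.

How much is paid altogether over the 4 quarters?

$2,043.83

Quarter 1: $1,920.91 +$30.73 interest = $1,951.64; pay $551.24 → $1,400.40
Quarter 2: $1,400.40 +$30.73 interest = $1,431.13; pay $551.24 → $879.89
Quarter 3: $879.89 +$30.73 interest = $910.62; pay $551.24 → $359.38
Quarter 4: $359.38 +$30.73 interest = $390.11; pay $390.11 → $0.00
Total paid: $2,043.83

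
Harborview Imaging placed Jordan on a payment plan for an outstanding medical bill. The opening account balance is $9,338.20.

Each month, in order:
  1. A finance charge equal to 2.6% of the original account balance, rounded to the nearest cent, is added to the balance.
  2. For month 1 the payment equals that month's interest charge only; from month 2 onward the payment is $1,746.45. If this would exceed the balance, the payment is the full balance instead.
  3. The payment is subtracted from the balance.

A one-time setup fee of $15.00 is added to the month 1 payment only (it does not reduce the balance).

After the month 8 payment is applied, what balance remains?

$0.00

Month 1: opening $9,338.20; interest $242.79 → $9,580.99; payment $242.79 (+ $15.00 fee); balance $9,338.20
Month 2: opening $9,338.20; interest $242.79 → $9,580.99; payment $1,746.45; balance $7,834.54
Month 3: opening $7,834.54; interest $242.79 → $8,077.33; payment $1,746.45; balance $6,330.88
Month 4: opening $6,330.88; interest $242.79 → $6,573.67; payment $1,746.45; balance $4,827.22
Month 5: opening $4,827.22; interest $242.79 → $5,070.01; payment $1,746.45; balance $3,323.56
Month 6: opening $3,323.56; interest $242.79 → $3,566.35; payment $1,746.45; balance $1,819.90
Month 7: opening $1,819.90; interest $242.79 → $2,062.69; payment $1,746.45; balance $316.24
Month 8: opening $316.24; interest $242.79 → $559.03; payment $559.03; balance $0.00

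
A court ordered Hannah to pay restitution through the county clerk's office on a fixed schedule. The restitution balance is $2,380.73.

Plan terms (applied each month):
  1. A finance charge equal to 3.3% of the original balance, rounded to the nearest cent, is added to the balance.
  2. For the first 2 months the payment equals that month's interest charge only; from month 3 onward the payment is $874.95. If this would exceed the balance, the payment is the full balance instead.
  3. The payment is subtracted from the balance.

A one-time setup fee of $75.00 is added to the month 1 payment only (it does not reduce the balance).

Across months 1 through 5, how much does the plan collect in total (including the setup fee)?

$2,848.53

Month 1: opening $2,380.73; interest $78.56 → $2,459.29; payment $78.56 (+ $75.00 fee); balance $2,380.73
Month 2: opening $2,380.73; interest $78.56 → $2,459.29; payment $78.56; balance $2,380.73
Month 3: opening $2,380.73; interest $78.56 → $2,459.29; payment $874.95; balance $1,584.34
Month 4: opening $1,584.34; interest $78.56 → $1,662.90; payment $874.95; balance $787.95
Month 5: opening $787.95; interest $78.56 → $866.51; payment $866.51; balance $0.00
Total paid: $2,848.53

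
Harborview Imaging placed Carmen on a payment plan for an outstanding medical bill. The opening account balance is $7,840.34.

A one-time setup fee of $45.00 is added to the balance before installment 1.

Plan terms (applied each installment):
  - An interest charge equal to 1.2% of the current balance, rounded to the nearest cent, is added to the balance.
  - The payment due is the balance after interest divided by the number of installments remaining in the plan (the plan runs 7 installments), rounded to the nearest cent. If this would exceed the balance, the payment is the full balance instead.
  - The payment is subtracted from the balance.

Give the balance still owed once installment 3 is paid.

$4,670.07

Installment 1: opening $7,885.34; interest $94.62 → $7,979.96; payment $1,139.99; balance $6,839.97
Installment 2: opening $6,839.97; interest $82.08 → $6,922.05; payment $1,153.68; balance $5,768.37
Installment 3: opening $5,768.37; interest $69.22 → $5,837.59; payment $1,167.52; balance $4,670.07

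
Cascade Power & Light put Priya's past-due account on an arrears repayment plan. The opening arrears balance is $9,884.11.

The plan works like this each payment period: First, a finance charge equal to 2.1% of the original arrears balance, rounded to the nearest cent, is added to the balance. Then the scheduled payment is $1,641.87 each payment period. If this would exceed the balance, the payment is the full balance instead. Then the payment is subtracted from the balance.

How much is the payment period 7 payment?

$1,485.88

Payment period 1: opening $9,884.11; interest $207.57 → $10,091.68; payment $1,641.87; balance $8,449.81
Payment period 2: opening $8,449.81; interest $207.57 → $8,657.38; payment $1,641.87; balance $7,015.51
Payment period 3: opening $7,015.51; interest $207.57 → $7,223.08; payment $1,641.87; balance $5,581.21
Payment period 4: opening $5,581.21; interest $207.57 → $5,788.78; payment $1,641.87; balance $4,146.91
Payment period 5: opening $4,146.91; interest $207.57 → $4,354.48; payment $1,641.87; balance $2,712.61
Payment period 6: opening $2,712.61; interest $207.57 → $2,920.18; payment $1,641.87; balance $1,278.31
Payment period 7: opening $1,278.31; interest $207.57 → $1,485.88; payment $1,485.88; balance $0.00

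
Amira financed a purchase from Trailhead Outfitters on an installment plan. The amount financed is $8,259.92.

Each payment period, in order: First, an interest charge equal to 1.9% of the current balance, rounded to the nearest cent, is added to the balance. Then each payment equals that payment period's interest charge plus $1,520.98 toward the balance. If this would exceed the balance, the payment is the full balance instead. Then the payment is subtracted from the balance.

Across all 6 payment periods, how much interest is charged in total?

# | Opening | Interest | Payment | End bal
1 | $8,259.92 | $156.94 | $1,677.92 | $6,738.94
2 | $6,738.94 | $128.04 | $1,649.02 | $5,217.96
3 | $5,217.96 | $99.14 | $1,620.12 | $3,696.98
4 | $3,696.98 | $70.24 | $1,591.22 | $2,176.00
5 | $2,176.00 | $41.34 | $1,562.32 | $655.02
6 | $655.02 | $12.45 | $667.47 | $0.00
Total interest: $156.94 + $128.04 + $99.14 + $70.24 + $41.34 + $12.45 = $508.15

$508.15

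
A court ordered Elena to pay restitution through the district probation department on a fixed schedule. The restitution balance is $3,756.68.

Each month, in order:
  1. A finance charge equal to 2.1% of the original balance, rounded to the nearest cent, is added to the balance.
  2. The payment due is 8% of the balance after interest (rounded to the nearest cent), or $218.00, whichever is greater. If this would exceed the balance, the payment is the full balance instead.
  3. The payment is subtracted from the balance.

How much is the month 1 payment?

$306.85

# | Opening | Interest | Payment | End bal
1 | $3,756.68 | $78.89 | $306.85 | $3,528.72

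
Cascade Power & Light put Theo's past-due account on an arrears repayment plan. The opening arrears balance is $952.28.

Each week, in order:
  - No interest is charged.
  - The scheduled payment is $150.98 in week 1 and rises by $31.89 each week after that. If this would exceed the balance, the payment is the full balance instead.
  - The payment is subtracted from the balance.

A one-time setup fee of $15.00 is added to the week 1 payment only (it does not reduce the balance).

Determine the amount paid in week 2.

# | Opening | Payment | Fee | End bal
1 | $952.28 | $150.98 | $15.00 | $801.30
2 | $801.30 | $182.87 | — | $618.43

$182.87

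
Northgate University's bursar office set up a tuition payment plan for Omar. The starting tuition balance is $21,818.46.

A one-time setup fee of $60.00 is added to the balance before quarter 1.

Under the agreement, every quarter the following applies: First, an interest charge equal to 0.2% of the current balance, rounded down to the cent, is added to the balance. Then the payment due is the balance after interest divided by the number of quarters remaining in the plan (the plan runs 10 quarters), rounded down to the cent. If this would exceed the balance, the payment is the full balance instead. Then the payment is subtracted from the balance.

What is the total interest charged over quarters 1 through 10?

Quarter 1: $21,878.46 +$43.75 interest = $21,922.21; pay $2,192.22 → $19,729.99
Quarter 2: $19,729.99 +$39.45 interest = $19,769.44; pay $2,196.60 → $17,572.84
Quarter 3: $17,572.84 +$35.14 interest = $17,607.98; pay $2,200.99 → $15,406.99
Quarter 4: $15,406.99 +$30.81 interest = $15,437.80; pay $2,205.40 → $13,232.40
Quarter 5: $13,232.40 +$26.46 interest = $13,258.86; pay $2,209.81 → $11,049.05
Quarter 6: $11,049.05 +$22.09 interest = $11,071.14; pay $2,214.22 → $8,856.92
Quarter 7: $8,856.92 +$17.71 interest = $8,874.63; pay $2,218.65 → $6,655.98
Quarter 8: $6,655.98 +$13.31 interest = $6,669.29; pay $2,223.09 → $4,446.20
Quarter 9: $4,446.20 +$8.89 interest = $4,455.09; pay $2,227.54 → $2,227.55
Quarter 10: $2,227.55 +$4.45 interest = $2,232.00; pay $2,232.00 → $0.00
Total interest: $43.75 + $39.45 + $35.14 + $30.81 + $26.46 + $22.09 + $17.71 + $13.31 + $8.89 + $4.45 = $242.06

$242.06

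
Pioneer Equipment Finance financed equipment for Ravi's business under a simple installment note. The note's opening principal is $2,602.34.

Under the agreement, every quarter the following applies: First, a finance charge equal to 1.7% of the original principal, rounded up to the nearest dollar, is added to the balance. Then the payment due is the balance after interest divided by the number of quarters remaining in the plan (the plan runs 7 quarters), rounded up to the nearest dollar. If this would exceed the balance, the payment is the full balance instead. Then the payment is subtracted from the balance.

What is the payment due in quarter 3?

# | Opening | Interest | Payment | End bal
1 | $2,602.34 | $45.00 | $379.00 | $2,268.34
2 | $2,268.34 | $45.00 | $386.00 | $1,927.34
3 | $1,927.34 | $45.00 | $395.00 | $1,577.34

$395.00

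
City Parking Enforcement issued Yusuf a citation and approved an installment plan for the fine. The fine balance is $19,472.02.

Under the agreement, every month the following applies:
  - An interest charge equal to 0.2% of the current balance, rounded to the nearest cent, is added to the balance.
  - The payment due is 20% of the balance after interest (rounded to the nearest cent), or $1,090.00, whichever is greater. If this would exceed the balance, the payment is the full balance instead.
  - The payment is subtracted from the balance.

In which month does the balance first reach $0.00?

11

Month 1: opening $19,472.02; interest $38.94 → $19,510.96; payment $3,902.19; balance $15,608.77
Month 2: opening $15,608.77; interest $31.22 → $15,639.99; payment $3,128.00; balance $12,511.99
Month 3: opening $12,511.99; interest $25.02 → $12,537.01; payment $2,507.40; balance $10,029.61
Month 4: opening $10,029.61; interest $20.06 → $10,049.67; payment $2,009.93; balance $8,039.74
Month 5: opening $8,039.74; interest $16.08 → $8,055.82; payment $1,611.16; balance $6,444.66
Month 6: opening $6,444.66; interest $12.89 → $6,457.55; payment $1,291.51; balance $5,166.04
Month 7: opening $5,166.04; interest $10.33 → $5,176.37; payment $1,090.00; balance $4,086.37
Month 8: opening $4,086.37; interest $8.17 → $4,094.54; payment $1,090.00; balance $3,004.54
Month 9: opening $3,004.54; interest $6.01 → $3,010.55; payment $1,090.00; balance $1,920.55
Month 10: opening $1,920.55; interest $3.84 → $1,924.39; payment $1,090.00; balance $834.39
Month 11: opening $834.39; interest $1.67 → $836.06; payment $836.06; balance $0.00
Balance reaches $0.00 in month 11.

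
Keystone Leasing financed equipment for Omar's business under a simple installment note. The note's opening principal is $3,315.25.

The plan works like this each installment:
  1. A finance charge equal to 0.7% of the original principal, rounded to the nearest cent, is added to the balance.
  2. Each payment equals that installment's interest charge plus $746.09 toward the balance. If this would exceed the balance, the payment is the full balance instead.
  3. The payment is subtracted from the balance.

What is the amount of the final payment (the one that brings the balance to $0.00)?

Installment 1: opening $3,315.25; interest $23.21 → $3,338.46; payment $769.30; balance $2,569.16
Installment 2: opening $2,569.16; interest $23.21 → $2,592.37; payment $769.30; balance $1,823.07
Installment 3: opening $1,823.07; interest $23.21 → $1,846.28; payment $769.30; balance $1,076.98
Installment 4: opening $1,076.98; interest $23.21 → $1,100.19; payment $769.30; balance $330.89
Installment 5: opening $330.89; interest $23.21 → $354.10; payment $354.10; balance $0.00

$354.10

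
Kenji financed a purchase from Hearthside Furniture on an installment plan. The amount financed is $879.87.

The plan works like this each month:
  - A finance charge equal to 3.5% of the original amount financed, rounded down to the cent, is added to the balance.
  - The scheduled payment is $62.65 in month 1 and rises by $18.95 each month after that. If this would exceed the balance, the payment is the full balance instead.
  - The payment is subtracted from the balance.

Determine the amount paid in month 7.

$176.35

Month 1: $879.87 +$30.79 interest = $910.66; pay $62.65 → $848.01
Month 2: $848.01 +$30.79 interest = $878.80; pay $81.60 → $797.20
Month 3: $797.20 +$30.79 interest = $827.99; pay $100.55 → $727.44
Month 4: $727.44 +$30.79 interest = $758.23; pay $119.50 → $638.73
Month 5: $638.73 +$30.79 interest = $669.52; pay $138.45 → $531.07
Month 6: $531.07 +$30.79 interest = $561.86; pay $157.40 → $404.46
Month 7: $404.46 +$30.79 interest = $435.25; pay $176.35 → $258.90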